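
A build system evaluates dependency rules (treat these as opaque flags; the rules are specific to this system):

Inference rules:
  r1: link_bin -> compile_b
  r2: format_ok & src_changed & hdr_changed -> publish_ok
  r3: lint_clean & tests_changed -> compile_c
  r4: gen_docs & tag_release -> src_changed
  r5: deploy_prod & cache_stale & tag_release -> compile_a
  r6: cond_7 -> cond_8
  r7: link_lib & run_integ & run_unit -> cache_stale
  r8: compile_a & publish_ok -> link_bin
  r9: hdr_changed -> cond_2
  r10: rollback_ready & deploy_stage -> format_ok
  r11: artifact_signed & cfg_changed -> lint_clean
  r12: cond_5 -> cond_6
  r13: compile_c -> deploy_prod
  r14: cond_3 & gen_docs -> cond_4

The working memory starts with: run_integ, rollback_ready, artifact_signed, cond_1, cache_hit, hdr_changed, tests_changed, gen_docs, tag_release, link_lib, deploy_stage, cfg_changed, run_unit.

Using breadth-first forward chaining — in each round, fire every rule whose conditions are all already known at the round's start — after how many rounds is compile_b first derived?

6

Round 1 — r4, r7, r9, r10, r11, derive src_changed, cache_stale, cond_2, format_ok, lint_clean.
Round 2 — r2, r3, derive publish_ok, compile_c.
Round 3 — r13, derive deploy_prod.
Round 4 — r5, derive compile_a.
Round 5 — r8, derive link_bin.
Round 6 — r1, derive compile_b.
compile_b first appears in round 6.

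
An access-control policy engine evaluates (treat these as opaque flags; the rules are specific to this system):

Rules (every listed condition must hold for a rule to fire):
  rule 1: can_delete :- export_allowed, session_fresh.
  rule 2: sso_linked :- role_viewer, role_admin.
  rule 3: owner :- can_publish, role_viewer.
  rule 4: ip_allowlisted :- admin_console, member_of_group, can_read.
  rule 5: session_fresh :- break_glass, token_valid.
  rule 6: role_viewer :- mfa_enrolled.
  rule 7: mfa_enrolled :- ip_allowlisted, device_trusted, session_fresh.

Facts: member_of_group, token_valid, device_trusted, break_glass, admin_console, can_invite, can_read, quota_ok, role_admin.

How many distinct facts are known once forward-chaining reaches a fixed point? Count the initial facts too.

Round 1 fires rule 4, rule 5, giving ip_allowlisted, session_fresh.
Round 2 fires rule 7, giving mfa_enrolled.
Round 3 fires rule 6, giving role_viewer.
Round 4 fires rule 2, giving sso_linked.
Closure: {admin_console, break_glass, can_invite, can_read, device_trusted, ip_allowlisted, member_of_group, mfa_enrolled, quota_ok, role_admin, role_viewer, session_fresh, sso_linked, token_valid} — 14 facts.

14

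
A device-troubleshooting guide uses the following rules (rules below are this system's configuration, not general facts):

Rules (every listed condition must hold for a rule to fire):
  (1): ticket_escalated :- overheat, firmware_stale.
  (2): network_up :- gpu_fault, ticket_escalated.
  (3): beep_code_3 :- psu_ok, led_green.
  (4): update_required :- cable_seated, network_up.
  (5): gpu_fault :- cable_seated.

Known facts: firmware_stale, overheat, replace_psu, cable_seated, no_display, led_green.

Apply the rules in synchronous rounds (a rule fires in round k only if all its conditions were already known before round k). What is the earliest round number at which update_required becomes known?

Round 1: (1) [ticket_escalated :- overheat, firmware_stale.]; (5) [gpu_fault :- cable_seated.]. New: ticket_escalated, gpu_fault.
Round 2: (2) [network_up :- gpu_fault, ticket_escalated.]. New: network_up.
Round 3: (4) [update_required :- cable_seated, network_up.]. New: update_required.
update_required first appears in round 3.

3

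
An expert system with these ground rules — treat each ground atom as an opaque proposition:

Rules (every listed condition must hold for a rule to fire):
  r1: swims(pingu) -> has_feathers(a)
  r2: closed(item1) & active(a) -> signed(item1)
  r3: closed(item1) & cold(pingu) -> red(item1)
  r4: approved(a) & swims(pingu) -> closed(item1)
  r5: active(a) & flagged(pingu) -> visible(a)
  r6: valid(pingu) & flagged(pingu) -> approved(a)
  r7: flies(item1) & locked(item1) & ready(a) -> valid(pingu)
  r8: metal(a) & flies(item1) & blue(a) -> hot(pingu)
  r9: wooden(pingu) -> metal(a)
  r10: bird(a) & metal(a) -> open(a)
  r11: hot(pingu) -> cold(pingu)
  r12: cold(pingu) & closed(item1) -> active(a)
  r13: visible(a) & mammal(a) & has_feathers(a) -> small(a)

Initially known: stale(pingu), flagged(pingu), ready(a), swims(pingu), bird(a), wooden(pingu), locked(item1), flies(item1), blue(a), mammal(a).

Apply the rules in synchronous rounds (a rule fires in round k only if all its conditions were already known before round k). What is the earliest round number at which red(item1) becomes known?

Round 1 fires r1, r7, r9, giving has_feathers(a), valid(pingu), metal(a).
Round 2 fires r6, r8, r10, giving approved(a), hot(pingu), open(a).
Round 3 fires r4, r11, giving closed(item1), cold(pingu).
Round 4 fires r3, r12, giving red(item1), active(a).
red(item1) first appears in round 4.

4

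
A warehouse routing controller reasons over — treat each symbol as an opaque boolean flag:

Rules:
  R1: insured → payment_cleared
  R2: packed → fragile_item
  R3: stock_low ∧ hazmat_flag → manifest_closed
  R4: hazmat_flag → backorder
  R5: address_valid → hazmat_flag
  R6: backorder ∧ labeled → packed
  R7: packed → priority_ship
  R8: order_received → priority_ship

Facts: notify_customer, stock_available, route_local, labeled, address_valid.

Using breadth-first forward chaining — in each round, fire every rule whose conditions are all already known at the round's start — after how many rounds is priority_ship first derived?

Round 1: R5 [address_valid → hazmat_flag]. Adds hazmat_flag.
Round 2: R4 [hazmat_flag → backorder]. Adds backorder.
Round 3: R6 [backorder ∧ labeled → packed]. Adds packed.
Round 4: R2 [packed → fragile_item]; R7 [packed → priority_ship]. Adds fragile_item, priority_ship.
priority_ship first appears in round 4.

4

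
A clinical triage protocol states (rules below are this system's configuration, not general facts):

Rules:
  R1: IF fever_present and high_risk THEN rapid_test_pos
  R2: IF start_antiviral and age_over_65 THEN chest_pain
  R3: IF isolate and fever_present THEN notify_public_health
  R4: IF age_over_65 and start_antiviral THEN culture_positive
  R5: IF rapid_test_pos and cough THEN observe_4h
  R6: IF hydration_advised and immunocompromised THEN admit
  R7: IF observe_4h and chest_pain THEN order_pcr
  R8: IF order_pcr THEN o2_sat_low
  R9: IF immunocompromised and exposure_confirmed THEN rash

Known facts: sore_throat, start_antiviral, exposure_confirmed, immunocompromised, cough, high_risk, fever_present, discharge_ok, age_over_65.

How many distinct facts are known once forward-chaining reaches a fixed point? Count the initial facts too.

Round 1 — R1, R2, R4, R9, derive rapid_test_pos, chest_pain, culture_positive, rash.
Round 2 — R5, derive observe_4h.
Round 3 — R7, derive order_pcr.
Round 4 — R8, derive o2_sat_low.
Closure: {age_over_65, chest_pain, cough, culture_positive, discharge_ok, exposure_confirmed, fever_present, high_risk, immunocompromised, o2_sat_low, observe_4h, order_pcr, rapid_test_pos, rash, sore_throat, start_antiviral} — 16 facts.

16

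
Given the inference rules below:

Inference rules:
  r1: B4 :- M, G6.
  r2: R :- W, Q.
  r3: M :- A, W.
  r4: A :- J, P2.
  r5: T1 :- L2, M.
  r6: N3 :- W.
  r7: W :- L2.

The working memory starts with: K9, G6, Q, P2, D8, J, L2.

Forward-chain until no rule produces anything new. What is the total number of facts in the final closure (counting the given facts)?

[1] r4 [A :- J, P2.]; r7 [W :- L2.]. ⇒ new: A, W.
[2] r2 [R :- W, Q.]; r3 [M :- A, W.]; r6 [N3 :- W.]. ⇒ new: R, M, N3.
[3] r1 [B4 :- M, G6.]; r5 [T1 :- L2, M.]. ⇒ new: B4, T1.
Closure: {A, B4, D8, G6, J, K9, L2, M, N3, P2, Q, R, T1, W} — 14 facts.

14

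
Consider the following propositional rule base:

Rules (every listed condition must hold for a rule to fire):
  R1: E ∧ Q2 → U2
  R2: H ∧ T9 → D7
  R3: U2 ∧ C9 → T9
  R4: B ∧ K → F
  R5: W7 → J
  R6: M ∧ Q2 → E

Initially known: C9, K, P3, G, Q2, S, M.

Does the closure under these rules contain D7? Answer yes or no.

no

[1] R6 [M ∧ Q2 → E]. ⇒ new: E.
[2] R1 [E ∧ Q2 → U2]. ⇒ new: U2.
[3] R3 [U2 ∧ C9 → T9]. ⇒ new: T9.
Fixed point reached. D7 is concluded only by R2; R2 needs H (never derived).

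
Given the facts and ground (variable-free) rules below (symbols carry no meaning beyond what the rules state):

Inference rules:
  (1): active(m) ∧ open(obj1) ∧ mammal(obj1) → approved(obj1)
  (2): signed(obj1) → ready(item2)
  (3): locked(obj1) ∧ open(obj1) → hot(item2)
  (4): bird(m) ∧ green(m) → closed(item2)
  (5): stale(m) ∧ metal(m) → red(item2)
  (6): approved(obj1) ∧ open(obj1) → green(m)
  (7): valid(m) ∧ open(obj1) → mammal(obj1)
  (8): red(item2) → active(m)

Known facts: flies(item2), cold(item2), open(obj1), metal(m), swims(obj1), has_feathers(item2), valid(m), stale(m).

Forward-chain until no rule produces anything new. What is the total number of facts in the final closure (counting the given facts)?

Round 1 fires (5), (7), giving red(item2), mammal(obj1).
Round 2 fires (8), giving active(m).
Round 3 fires (1), giving approved(obj1).
Round 4 fires (6), giving green(m).
Closure: {active(m), approved(obj1), cold(item2), flies(item2), green(m), has_feathers(item2), mammal(obj1), metal(m), open(obj1), red(item2), stale(m), swims(obj1), valid(m)} — 13 facts.

13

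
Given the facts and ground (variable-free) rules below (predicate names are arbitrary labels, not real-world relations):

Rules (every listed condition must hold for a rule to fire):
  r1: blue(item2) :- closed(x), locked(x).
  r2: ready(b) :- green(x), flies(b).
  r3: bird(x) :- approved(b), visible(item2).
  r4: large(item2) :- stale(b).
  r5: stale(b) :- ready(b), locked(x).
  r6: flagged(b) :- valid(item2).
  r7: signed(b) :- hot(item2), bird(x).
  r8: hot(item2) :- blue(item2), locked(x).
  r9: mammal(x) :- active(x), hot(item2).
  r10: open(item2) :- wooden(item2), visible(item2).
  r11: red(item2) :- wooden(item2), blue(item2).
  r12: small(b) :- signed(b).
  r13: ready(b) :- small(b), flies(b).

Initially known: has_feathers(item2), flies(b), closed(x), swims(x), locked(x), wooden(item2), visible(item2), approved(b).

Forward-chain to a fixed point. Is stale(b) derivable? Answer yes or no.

Round 1 — r1, r3, r10, derive blue(item2), bird(x), open(item2).
Round 2 — r8, r11, derive hot(item2), red(item2).
Round 3 — r7, derive signed(b).
Round 4 — r12, derive small(b).
Round 5 — r13, derive ready(b).
Round 6 — r5, derive stale(b).
Round 7 — r4, derive large(item2).
stale(b) appears in round 6, so it is derivable.

yes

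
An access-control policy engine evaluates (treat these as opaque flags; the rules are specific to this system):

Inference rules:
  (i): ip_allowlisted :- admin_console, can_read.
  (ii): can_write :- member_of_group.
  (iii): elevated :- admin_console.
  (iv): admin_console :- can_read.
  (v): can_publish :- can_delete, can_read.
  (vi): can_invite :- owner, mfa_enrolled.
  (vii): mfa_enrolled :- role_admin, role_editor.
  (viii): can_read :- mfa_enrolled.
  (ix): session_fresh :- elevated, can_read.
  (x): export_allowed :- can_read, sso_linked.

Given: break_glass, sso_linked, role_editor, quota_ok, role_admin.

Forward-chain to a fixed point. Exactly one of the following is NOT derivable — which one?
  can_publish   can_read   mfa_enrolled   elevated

can_publish

Round 1: (vii) [mfa_enrolled :- role_admin, role_editor.]. New: mfa_enrolled.
Round 2: (viii) [can_read :- mfa_enrolled.]. New: can_read.
Round 3: (iv) [admin_console :- can_read.]; (x) [export_allowed :- can_read, sso_linked.]. New: admin_console, export_allowed.
Round 4: (i) [ip_allowlisted :- admin_console, can_read.]; (iii) [elevated :- admin_console.]. New: ip_allowlisted, elevated.
Round 5: (ix) [session_fresh :- elevated, can_read.]. New: session_fresh.
Derived: elevated (round 4), mfa_enrolled (round 1), can_read (round 2). can_publish never appears in any round.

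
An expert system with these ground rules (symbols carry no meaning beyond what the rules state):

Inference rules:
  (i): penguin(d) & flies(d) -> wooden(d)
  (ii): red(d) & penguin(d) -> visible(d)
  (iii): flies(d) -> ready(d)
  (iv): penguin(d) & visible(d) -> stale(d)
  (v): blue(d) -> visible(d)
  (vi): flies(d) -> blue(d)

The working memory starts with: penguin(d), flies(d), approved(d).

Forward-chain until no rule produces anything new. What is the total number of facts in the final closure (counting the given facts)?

8

Round 1 fires (i), (iii), (vi), giving wooden(d), ready(d), blue(d).
Round 2 fires (v), giving visible(d).
Round 3 fires (iv), giving stale(d).
Closure: {approved(d), blue(d), flies(d), penguin(d), ready(d), stale(d), visible(d), wooden(d)} — 8 facts.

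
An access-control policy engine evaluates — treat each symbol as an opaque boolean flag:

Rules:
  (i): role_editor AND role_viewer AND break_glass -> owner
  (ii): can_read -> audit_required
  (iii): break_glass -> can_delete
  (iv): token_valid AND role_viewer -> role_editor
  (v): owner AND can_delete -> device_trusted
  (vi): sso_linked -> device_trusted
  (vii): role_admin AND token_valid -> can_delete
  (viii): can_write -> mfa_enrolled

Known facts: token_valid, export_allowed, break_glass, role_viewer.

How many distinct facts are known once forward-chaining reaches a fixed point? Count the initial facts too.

[1] (iii) [break_glass -> can_delete]; (iv) [token_valid AND role_viewer -> role_editor]. ⇒ new: can_delete, role_editor.
[2] (i) [role_editor AND role_viewer AND break_glass -> owner]. ⇒ new: owner.
[3] (v) [owner AND can_delete -> device_trusted]. ⇒ new: device_trusted.
Closure: {break_glass, can_delete, device_trusted, export_allowed, owner, role_editor, role_viewer, token_valid} — 8 facts.

8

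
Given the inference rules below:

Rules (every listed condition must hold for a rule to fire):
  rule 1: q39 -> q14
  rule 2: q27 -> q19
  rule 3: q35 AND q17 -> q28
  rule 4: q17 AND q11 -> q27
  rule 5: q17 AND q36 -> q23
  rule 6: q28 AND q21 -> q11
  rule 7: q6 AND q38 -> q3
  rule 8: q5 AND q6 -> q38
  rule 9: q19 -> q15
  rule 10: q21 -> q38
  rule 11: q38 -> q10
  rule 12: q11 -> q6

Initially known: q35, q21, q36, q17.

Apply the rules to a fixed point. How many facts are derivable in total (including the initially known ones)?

Round 1: rule 3 [q35 AND q17 -> q28]; rule 5 [q17 AND q36 -> q23]; rule 10 [q21 -> q38]. New: q28, q23, q38.
Round 2: rule 6 [q28 AND q21 -> q11]; rule 11 [q38 -> q10]. New: q11, q10.
Round 3: rule 4 [q17 AND q11 -> q27]; rule 12 [q11 -> q6]. New: q27, q6.
Round 4: rule 2 [q27 -> q19]; rule 7 [q6 AND q38 -> q3]. New: q19, q3.
Round 5: rule 9 [q19 -> q15]. New: q15.
Closure: {q10, q11, q15, q17, q19, q21, q23, q27, q28, q3, q35, q36, q38, q6} — 14 facts.

14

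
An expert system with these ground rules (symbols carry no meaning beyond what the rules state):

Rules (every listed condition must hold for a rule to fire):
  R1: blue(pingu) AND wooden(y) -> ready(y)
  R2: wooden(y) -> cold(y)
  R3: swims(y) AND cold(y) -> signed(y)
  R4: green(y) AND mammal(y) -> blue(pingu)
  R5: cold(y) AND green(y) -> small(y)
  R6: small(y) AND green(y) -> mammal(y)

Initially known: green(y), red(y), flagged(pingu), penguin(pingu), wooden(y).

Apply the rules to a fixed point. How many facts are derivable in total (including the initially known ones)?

Round 1 fires R2, giving cold(y).
Round 2 fires R5, giving small(y).
Round 3 fires R6, giving mammal(y).
Round 4 fires R4, giving blue(pingu).
Round 5 fires R1, giving ready(y).
Closure: {blue(pingu), cold(y), flagged(pingu), green(y), mammal(y), penguin(pingu), ready(y), red(y), small(y), wooden(y)} — 10 facts.

10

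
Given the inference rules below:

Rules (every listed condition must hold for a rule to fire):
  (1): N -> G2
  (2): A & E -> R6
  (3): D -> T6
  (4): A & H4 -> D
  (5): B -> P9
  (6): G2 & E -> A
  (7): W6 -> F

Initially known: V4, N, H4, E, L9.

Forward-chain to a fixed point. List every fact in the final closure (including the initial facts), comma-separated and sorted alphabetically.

A, D, E, G2, H4, L9, N, R6, T6, V4

Round 1: (1) [N -> G2]. New: G2.
Round 2: (6) [G2 & E -> A]. New: A.
Round 3: (2) [A & E -> R6]; (4) [A & H4 -> D]. New: R6, D.
Round 4: (3) [D -> T6]. New: T6.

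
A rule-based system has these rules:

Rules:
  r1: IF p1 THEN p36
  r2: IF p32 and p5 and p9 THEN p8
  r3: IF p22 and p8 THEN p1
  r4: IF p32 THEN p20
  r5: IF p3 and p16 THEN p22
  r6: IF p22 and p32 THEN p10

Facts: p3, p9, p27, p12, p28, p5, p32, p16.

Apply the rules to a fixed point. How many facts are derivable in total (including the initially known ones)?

14

Round 1: r2 [IF p32 and p5 and p9 THEN p8]; r4 [IF p32 THEN p20]; r5 [IF p3 and p16 THEN p22]. New: p8, p20, p22.
Round 2: r3 [IF p22 and p8 THEN p1]; r6 [IF p22 and p32 THEN p10]. New: p1, p10.
Round 3: r1 [IF p1 THEN p36]. New: p36.
Closure: {p1, p10, p12, p16, p20, p22, p27, p28, p3, p32, p36, p5, p8, p9} — 14 facts.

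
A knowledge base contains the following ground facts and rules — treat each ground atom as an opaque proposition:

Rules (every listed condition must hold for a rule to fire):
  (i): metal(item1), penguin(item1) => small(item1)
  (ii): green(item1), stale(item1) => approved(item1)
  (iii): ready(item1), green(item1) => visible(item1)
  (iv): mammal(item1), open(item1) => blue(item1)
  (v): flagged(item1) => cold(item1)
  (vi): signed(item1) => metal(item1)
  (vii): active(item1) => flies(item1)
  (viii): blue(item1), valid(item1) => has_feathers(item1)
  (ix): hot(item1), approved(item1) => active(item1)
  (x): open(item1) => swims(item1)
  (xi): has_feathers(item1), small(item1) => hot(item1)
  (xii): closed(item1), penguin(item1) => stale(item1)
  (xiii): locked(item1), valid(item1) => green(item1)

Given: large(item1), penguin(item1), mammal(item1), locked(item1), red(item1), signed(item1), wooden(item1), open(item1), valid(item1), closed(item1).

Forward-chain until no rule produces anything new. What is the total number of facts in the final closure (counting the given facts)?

21

Round 1: (iv) [mammal(item1), open(item1) => blue(item1)]; (vi) [signed(item1) => metal(item1)]; (x) [open(item1) => swims(item1)]; (xii) [closed(item1), penguin(item1) => stale(item1)]; (xiii) [locked(item1), valid(item1) => green(item1)]. Adds blue(item1), metal(item1), swims(item1), stale(item1), green(item1).
Round 2: (i) [metal(item1), penguin(item1) => small(item1)]; (ii) [green(item1), stale(item1) => approved(item1)]; (viii) [blue(item1), valid(item1) => has_feathers(item1)]. Adds small(item1), approved(item1), has_feathers(item1).
Round 3: (xi) [has_feathers(item1), small(item1) => hot(item1)]. Adds hot(item1).
Round 4: (ix) [hot(item1), approved(item1) => active(item1)]. Adds active(item1).
Round 5: (vii) [active(item1) => flies(item1)]. Adds flies(item1).
Closure: {active(item1), approved(item1), blue(item1), closed(item1), flies(item1), green(item1), has_feathers(item1), hot(item1), large(item1), locked(item1), mammal(item1), metal(item1), open(item1), penguin(item1), red(item1), signed(item1), small(item1), stale(item1), swims(item1), valid(item1), wooden(item1)} — 21 facts.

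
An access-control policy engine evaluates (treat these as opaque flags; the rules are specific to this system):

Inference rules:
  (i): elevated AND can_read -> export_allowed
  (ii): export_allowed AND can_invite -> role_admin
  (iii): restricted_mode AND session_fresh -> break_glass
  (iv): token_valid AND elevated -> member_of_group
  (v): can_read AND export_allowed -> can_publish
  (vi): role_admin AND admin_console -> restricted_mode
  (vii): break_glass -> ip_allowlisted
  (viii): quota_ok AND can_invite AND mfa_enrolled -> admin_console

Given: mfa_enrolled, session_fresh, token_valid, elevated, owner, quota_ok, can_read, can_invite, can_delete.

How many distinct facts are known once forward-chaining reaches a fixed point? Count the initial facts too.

Round 1 — (i), (iv), (viii), derive export_allowed, member_of_group, admin_console.
Round 2 — (ii), (v), derive role_admin, can_publish.
Round 3 — (vi), derive restricted_mode.
Round 4 — (iii), derive break_glass.
Round 5 — (vii), derive ip_allowlisted.
Closure: {admin_console, break_glass, can_delete, can_invite, can_publish, can_read, elevated, export_allowed, ip_allowlisted, member_of_group, mfa_enrolled, owner, quota_ok, restricted_mode, role_admin, session_fresh, token_valid} — 17 facts.

17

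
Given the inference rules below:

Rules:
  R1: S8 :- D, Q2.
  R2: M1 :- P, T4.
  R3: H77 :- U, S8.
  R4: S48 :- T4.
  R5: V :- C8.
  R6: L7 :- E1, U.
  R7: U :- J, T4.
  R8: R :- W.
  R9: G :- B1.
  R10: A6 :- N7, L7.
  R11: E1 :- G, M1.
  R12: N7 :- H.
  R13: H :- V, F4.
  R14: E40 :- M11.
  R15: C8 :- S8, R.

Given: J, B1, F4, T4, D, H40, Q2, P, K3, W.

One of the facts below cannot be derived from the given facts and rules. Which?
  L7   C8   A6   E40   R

[1] R1 [S8 :- D, Q2.]; R2 [M1 :- P, T4.]; R4 [S48 :- T4.]; R7 [U :- J, T4.]; R8 [R :- W.]; R9 [G :- B1.]. ⇒ new: S8, M1, S48, U, R, G.
[2] R3 [H77 :- U, S8.]; R11 [E1 :- G, M1.]; R15 [C8 :- S8, R.]. ⇒ new: H77, E1, C8.
[3] R5 [V :- C8.]; R6 [L7 :- E1, U.]. ⇒ new: V, L7.
[4] R13 [H :- V, F4.]. ⇒ new: H.
[5] R12 [N7 :- H.]. ⇒ new: N7.
[6] R10 [A6 :- N7, L7.]. ⇒ new: A6.
Derived: L7 (round 3), R (round 1), C8 (round 2), A6 (round 6). E40 never appears in any round.

E40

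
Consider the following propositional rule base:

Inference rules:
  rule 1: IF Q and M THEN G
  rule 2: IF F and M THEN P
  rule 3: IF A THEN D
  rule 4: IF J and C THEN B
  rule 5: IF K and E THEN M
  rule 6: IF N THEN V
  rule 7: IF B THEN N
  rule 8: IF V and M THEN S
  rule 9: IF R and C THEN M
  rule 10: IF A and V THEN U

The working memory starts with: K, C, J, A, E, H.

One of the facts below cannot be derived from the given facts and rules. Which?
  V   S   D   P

P

Round 1: rule 3 [IF A THEN D]; rule 4 [IF J and C THEN B]; rule 5 [IF K and E THEN M]. Adds D, B, M.
Round 2: rule 7 [IF B THEN N]. Adds N.
Round 3: rule 6 [IF N THEN V]. Adds V.
Round 4: rule 8 [IF V and M THEN S]; rule 10 [IF A and V THEN U]. Adds S, U.
Derived: S (round 4), D (round 1), V (round 3). P never appears in any round.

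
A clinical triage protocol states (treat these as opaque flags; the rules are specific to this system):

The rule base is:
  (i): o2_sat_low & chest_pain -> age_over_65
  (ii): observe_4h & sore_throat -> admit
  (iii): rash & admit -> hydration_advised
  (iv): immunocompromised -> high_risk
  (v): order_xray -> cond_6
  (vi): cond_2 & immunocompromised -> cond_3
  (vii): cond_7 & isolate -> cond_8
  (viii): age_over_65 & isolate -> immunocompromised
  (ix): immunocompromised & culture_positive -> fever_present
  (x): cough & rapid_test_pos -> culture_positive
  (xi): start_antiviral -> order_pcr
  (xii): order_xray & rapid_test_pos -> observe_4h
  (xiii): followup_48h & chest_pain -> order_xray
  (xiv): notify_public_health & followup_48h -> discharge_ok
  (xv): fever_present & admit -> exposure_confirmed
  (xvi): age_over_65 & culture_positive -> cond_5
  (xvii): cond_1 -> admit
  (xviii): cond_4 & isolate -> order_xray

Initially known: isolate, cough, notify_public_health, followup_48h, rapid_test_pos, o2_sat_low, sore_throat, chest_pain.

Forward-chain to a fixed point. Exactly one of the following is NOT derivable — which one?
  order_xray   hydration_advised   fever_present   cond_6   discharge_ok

hydration_advised

Round 1: (i) [o2_sat_low & chest_pain -> age_over_65]; (x) [cough & rapid_test_pos -> culture_positive]; (xiii) [followup_48h & chest_pain -> order_xray]; (xiv) [notify_public_health & followup_48h -> discharge_ok]. Adds age_over_65, culture_positive, order_xray, discharge_ok.
Round 2: (v) [order_xray -> cond_6]; (viii) [age_over_65 & isolate -> immunocompromised]; (xii) [order_xray & rapid_test_pos -> observe_4h]; (xvi) [age_over_65 & culture_positive -> cond_5]. Adds cond_6, immunocompromised, observe_4h, cond_5.
Round 3: (ii) [observe_4h & sore_throat -> admit]; (iv) [immunocompromised -> high_risk]; (ix) [immunocompromised & culture_positive -> fever_present]. Adds admit, high_risk, fever_present.
Round 4: (xv) [fever_present & admit -> exposure_confirmed]. Adds exposure_confirmed.
Derived: fever_present (round 3), cond_6 (round 2), discharge_ok (round 1), order_xray (round 1). hydration_advised never appears in any round.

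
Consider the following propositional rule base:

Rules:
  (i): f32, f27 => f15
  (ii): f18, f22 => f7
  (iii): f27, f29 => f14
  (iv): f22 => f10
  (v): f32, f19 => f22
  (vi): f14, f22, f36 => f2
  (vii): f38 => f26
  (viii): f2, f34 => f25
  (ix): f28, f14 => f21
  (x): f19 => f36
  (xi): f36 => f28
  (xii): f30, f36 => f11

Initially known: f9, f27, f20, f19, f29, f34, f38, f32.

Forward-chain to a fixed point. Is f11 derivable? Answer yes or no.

Round 1 — (i), (iii), (v), (vii), (x), derive f15, f14, f22, f26, f36.
Round 2 — (iv), (vi), (xi), derive f10, f2, f28.
Round 3 — (viii), (ix), derive f25, f21.
Fixed point reached. f11 is concluded only by (xii); (xii) needs f30 (never derived).

no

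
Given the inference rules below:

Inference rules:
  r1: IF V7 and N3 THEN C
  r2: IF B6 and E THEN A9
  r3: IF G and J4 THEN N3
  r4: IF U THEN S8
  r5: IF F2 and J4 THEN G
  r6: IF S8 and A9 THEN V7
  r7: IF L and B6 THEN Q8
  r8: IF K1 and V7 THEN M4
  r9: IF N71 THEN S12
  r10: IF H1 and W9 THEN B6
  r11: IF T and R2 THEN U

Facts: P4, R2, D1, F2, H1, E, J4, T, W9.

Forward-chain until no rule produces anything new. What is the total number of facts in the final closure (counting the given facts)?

[1] r5 [IF F2 and J4 THEN G]; r10 [IF H1 and W9 THEN B6]; r11 [IF T and R2 THEN U]. ⇒ new: G, B6, U.
[2] r2 [IF B6 and E THEN A9]; r3 [IF G and J4 THEN N3]; r4 [IF U THEN S8]. ⇒ new: A9, N3, S8.
[3] r6 [IF S8 and A9 THEN V7]. ⇒ new: V7.
[4] r1 [IF V7 and N3 THEN C]. ⇒ new: C.
Closure: {A9, B6, C, D1, E, F2, G, H1, J4, N3, P4, R2, S8, T, U, V7, W9} — 17 facts.

17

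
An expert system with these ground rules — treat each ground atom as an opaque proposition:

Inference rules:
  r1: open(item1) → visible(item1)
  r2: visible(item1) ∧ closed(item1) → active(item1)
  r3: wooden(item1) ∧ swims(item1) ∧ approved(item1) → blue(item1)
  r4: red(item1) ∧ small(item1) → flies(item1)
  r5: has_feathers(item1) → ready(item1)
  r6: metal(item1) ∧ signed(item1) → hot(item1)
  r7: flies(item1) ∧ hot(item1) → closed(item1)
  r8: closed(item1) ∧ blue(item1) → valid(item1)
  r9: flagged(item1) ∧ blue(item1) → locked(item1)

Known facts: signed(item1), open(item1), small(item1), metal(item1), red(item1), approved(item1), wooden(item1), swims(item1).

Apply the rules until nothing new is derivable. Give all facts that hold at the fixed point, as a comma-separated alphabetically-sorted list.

active(item1), approved(item1), blue(item1), closed(item1), flies(item1), hot(item1), metal(item1), open(item1), red(item1), signed(item1), small(item1), swims(item1), valid(item1), visible(item1), wooden(item1)

Round 1 — r1, r3, r4, r6, derive visible(item1), blue(item1), flies(item1), hot(item1).
Round 2 — r7, derive closed(item1).
Round 3 — r2, r8, derive active(item1), valid(item1).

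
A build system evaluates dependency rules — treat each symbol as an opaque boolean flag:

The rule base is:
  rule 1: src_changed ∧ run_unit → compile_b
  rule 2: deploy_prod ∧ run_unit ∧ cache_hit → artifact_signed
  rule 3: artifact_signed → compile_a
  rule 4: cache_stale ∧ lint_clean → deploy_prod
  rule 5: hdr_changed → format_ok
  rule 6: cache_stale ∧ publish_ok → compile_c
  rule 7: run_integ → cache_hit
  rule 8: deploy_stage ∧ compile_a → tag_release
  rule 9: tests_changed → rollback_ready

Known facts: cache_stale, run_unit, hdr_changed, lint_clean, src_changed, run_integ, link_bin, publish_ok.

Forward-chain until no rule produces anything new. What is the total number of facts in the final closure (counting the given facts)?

15

Round 1 fires rule 1, rule 4, rule 5, rule 6, rule 7, giving compile_b, deploy_prod, format_ok, compile_c, cache_hit.
Round 2 fires rule 2, giving artifact_signed.
Round 3 fires rule 3, giving compile_a.
Closure: {artifact_signed, cache_hit, cache_stale, compile_a, compile_b, compile_c, deploy_prod, format_ok, hdr_changed, link_bin, lint_clean, publish_ok, run_integ, run_unit, src_changed} — 15 facts.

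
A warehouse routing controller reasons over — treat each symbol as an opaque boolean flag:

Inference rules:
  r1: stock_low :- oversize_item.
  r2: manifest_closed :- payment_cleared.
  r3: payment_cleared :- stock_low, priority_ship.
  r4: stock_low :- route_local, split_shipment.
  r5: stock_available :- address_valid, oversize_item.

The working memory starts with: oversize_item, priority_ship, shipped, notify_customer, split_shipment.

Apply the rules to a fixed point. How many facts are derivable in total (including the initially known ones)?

8

Round 1 — r1, derive stock_low.
Round 2 — r3, derive payment_cleared.
Round 3 — r2, derive manifest_closed.
Closure: {manifest_closed, notify_customer, oversize_item, payment_cleared, priority_ship, shipped, split_shipment, stock_low} — 8 facts.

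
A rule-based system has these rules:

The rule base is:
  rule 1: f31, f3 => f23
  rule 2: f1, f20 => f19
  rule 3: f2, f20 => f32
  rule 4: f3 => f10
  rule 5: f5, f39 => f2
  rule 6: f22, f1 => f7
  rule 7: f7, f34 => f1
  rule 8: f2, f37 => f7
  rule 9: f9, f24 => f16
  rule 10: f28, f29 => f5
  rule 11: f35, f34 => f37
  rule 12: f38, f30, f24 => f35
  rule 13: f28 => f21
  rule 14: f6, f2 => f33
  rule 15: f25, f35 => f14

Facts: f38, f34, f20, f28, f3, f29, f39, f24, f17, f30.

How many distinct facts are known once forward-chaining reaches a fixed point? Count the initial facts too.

Round 1: rule 4 [f3 => f10]; rule 10 [f28, f29 => f5]; rule 12 [f38, f30, f24 => f35]; rule 13 [f28 => f21]. Adds f10, f5, f35, f21.
Round 2: rule 5 [f5, f39 => f2]; rule 11 [f35, f34 => f37]. Adds f2, f37.
Round 3: rule 3 [f2, f20 => f32]; rule 8 [f2, f37 => f7]. Adds f32, f7.
Round 4: rule 7 [f7, f34 => f1]. Adds f1.
Round 5: rule 2 [f1, f20 => f19]. Adds f19.
Closure: {f1, f10, f17, f19, f2, f20, f21, f24, f28, f29, f3, f30, f32, f34, f35, f37, f38, f39, f5, f7} — 20 facts.

20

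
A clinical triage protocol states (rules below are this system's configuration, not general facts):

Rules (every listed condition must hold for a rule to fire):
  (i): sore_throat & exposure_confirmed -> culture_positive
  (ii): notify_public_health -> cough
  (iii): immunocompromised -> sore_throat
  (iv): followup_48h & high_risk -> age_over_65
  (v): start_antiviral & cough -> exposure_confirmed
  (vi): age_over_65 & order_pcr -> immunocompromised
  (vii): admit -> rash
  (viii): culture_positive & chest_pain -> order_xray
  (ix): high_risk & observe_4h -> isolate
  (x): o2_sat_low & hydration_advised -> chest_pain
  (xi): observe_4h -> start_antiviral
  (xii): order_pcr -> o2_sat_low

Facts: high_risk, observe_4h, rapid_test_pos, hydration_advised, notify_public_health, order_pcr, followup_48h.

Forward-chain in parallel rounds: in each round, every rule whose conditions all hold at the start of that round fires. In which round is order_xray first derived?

Round 1: (ii) [notify_public_health -> cough]; (iv) [followup_48h & high_risk -> age_over_65]; (ix) [high_risk & observe_4h -> isolate]; (xi) [observe_4h -> start_antiviral]; (xii) [order_pcr -> o2_sat_low]. New: cough, age_over_65, isolate, start_antiviral, o2_sat_low.
Round 2: (v) [start_antiviral & cough -> exposure_confirmed]; (vi) [age_over_65 & order_pcr -> immunocompromised]; (x) [o2_sat_low & hydration_advised -> chest_pain]. New: exposure_confirmed, immunocompromised, chest_pain.
Round 3: (iii) [immunocompromised -> sore_throat]. New: sore_throat.
Round 4: (i) [sore_throat & exposure_confirmed -> culture_positive]. New: culture_positive.
Round 5: (viii) [culture_positive & chest_pain -> order_xray]. New: order_xray.
order_xray first appears in round 5.

5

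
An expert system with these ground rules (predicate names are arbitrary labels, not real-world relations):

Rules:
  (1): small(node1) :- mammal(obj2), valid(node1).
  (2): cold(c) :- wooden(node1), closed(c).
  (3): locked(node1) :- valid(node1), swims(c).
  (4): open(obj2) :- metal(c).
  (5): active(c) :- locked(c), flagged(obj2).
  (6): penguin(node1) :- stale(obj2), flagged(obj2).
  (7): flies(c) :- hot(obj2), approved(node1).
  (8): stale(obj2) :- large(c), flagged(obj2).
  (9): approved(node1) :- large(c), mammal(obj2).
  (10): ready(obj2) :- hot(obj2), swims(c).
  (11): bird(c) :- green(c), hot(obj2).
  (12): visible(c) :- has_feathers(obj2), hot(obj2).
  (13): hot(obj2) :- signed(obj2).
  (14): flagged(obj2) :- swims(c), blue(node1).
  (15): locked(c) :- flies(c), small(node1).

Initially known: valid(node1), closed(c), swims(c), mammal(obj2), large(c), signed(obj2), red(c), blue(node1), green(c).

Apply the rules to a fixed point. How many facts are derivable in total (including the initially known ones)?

21

Round 1: (1) [small(node1) :- mammal(obj2), valid(node1).]; (3) [locked(node1) :- valid(node1), swims(c).]; (9) [approved(node1) :- large(c), mammal(obj2).]; (13) [hot(obj2) :- signed(obj2).]; (14) [flagged(obj2) :- swims(c), blue(node1).]. Adds small(node1), locked(node1), approved(node1), hot(obj2), flagged(obj2).
Round 2: (7) [flies(c) :- hot(obj2), approved(node1).]; (8) [stale(obj2) :- large(c), flagged(obj2).]; (10) [ready(obj2) :- hot(obj2), swims(c).]; (11) [bird(c) :- green(c), hot(obj2).]. Adds flies(c), stale(obj2), ready(obj2), bird(c).
Round 3: (6) [penguin(node1) :- stale(obj2), flagged(obj2).]; (15) [locked(c) :- flies(c), small(node1).]. Adds penguin(node1), locked(c).
Round 4: (5) [active(c) :- locked(c), flagged(obj2).]. Adds active(c).
Closure: {active(c), approved(node1), bird(c), blue(node1), closed(c), flagged(obj2), flies(c), green(c), hot(obj2), large(c), locked(c), locked(node1), mammal(obj2), penguin(node1), ready(obj2), red(c), signed(obj2), small(node1), stale(obj2), swims(c), valid(node1)} — 21 facts.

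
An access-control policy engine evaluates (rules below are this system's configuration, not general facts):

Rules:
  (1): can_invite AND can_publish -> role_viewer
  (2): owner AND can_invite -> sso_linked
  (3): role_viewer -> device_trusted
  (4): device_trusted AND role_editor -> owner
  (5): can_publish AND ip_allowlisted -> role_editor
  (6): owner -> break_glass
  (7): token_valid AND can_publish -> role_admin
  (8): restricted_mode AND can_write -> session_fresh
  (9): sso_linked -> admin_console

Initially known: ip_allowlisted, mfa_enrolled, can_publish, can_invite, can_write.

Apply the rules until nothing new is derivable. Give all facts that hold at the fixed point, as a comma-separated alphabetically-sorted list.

Round 1: (1) [can_invite AND can_publish -> role_viewer]; (5) [can_publish AND ip_allowlisted -> role_editor]. New: role_viewer, role_editor.
Round 2: (3) [role_viewer -> device_trusted]. New: device_trusted.
Round 3: (4) [device_trusted AND role_editor -> owner]. New: owner.
Round 4: (2) [owner AND can_invite -> sso_linked]; (6) [owner -> break_glass]. New: sso_linked, break_glass.
Round 5: (9) [sso_linked -> admin_console]. New: admin_console.

admin_console, break_glass, can_invite, can_publish, can_write, device_trusted, ip_allowlisted, mfa_enrolled, owner, role_editor, role_viewer, sso_linked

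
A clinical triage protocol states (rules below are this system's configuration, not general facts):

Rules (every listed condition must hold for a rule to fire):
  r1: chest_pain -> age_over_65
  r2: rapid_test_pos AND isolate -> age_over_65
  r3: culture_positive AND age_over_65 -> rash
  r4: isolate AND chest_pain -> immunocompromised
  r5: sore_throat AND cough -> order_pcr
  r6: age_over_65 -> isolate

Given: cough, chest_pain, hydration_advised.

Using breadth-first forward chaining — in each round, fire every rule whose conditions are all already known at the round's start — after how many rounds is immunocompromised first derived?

3

Round 1 fires r1, giving age_over_65.
Round 2 fires r6, giving isolate.
Round 3 fires r4, giving immunocompromised.
immunocompromised first appears in round 3.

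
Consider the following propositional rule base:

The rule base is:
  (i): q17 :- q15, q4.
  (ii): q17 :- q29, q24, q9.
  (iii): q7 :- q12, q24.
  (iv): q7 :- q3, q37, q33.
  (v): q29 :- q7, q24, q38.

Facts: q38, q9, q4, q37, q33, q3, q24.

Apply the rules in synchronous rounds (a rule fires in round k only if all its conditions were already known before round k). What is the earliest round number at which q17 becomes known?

Round 1 fires (iv), giving q7.
Round 2 fires (v), giving q29.
Round 3 fires (ii), giving q17.
q17 first appears in round 3.

3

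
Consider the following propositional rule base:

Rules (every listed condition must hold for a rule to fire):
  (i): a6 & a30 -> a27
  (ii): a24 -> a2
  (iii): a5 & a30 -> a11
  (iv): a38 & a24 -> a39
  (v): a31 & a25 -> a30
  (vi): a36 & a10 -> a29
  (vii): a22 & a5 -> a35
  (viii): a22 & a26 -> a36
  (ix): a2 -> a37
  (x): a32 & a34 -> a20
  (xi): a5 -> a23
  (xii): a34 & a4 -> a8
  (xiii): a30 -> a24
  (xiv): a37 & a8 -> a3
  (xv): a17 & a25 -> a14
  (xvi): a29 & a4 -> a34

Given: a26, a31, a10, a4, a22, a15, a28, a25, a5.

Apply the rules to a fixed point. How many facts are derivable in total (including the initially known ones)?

21

Round 1 fires (v), (vii), (viii), (xi), giving a30, a35, a36, a23.
Round 2 fires (iii), (vi), (xiii), giving a11, a29, a24.
Round 3 fires (ii), (xvi), giving a2, a34.
Round 4 fires (ix), (xii), giving a37, a8.
Round 5 fires (xiv), giving a3.
Closure: {a10, a11, a15, a2, a22, a23, a24, a25, a26, a28, a29, a3, a30, a31, a34, a35, a36, a37, a4, a5, a8} — 21 facts.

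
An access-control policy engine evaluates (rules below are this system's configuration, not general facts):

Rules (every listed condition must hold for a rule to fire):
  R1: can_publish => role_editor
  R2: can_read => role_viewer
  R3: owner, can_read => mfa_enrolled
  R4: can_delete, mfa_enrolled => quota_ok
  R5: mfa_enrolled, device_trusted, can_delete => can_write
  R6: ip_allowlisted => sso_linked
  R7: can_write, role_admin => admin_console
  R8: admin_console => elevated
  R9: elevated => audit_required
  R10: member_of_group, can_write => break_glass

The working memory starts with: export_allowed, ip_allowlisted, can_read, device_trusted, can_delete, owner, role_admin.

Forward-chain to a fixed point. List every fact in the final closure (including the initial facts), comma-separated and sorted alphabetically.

admin_console, audit_required, can_delete, can_read, can_write, device_trusted, elevated, export_allowed, ip_allowlisted, mfa_enrolled, owner, quota_ok, role_admin, role_viewer, sso_linked

Round 1 — R2, R3, R6, derive role_viewer, mfa_enrolled, sso_linked.
Round 2 — R4, R5, derive quota_ok, can_write.
Round 3 — R7, derive admin_console.
Round 4 — R8, derive elevated.
Round 5 — R9, derive audit_required.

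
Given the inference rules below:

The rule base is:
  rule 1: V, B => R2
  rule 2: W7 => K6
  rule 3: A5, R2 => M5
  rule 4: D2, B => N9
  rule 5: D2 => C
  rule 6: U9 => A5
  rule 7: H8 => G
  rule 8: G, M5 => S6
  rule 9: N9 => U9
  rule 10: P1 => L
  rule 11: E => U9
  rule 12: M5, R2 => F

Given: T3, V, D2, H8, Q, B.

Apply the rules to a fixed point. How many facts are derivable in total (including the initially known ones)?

Round 1 — rule 1, rule 4, rule 5, rule 7, derive R2, N9, C, G.
Round 2 — rule 9, derive U9.
Round 3 — rule 6, derive A5.
Round 4 — rule 3, derive M5.
Round 5 — rule 8, rule 12, derive S6, F.
Closure: {A5, B, C, D2, F, G, H8, M5, N9, Q, R2, S6, T3, U9, V} — 15 facts.

15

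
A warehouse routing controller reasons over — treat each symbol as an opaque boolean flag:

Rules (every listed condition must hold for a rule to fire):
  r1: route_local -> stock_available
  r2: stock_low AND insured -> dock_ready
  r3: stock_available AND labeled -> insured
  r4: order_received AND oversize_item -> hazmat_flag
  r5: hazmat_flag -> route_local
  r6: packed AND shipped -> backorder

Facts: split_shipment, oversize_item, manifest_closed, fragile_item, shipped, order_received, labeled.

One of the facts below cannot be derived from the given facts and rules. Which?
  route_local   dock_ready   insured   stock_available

Round 1: r4 [order_received AND oversize_item -> hazmat_flag]. Adds hazmat_flag.
Round 2: r5 [hazmat_flag -> route_local]. Adds route_local.
Round 3: r1 [route_local -> stock_available]. Adds stock_available.
Round 4: r3 [stock_available AND labeled -> insured]. Adds insured.
Derived: insured (round 4), route_local (round 2), stock_available (round 3). dock_ready never appears in any round.

dock_ready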